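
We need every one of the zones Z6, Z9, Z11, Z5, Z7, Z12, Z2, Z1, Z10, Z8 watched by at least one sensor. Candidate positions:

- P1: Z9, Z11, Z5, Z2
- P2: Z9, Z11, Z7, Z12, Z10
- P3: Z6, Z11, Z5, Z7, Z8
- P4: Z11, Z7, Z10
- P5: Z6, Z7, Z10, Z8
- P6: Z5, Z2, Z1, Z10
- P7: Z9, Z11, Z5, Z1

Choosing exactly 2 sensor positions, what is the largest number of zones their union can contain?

8

Choosing P1, P5 covers {Z6, Z9, Z11, Z5, Z7, Z2, Z10, Z8} — 8 zones.
No choice of 2 sensor positions does better; here Z12, Z1 are left uncovered.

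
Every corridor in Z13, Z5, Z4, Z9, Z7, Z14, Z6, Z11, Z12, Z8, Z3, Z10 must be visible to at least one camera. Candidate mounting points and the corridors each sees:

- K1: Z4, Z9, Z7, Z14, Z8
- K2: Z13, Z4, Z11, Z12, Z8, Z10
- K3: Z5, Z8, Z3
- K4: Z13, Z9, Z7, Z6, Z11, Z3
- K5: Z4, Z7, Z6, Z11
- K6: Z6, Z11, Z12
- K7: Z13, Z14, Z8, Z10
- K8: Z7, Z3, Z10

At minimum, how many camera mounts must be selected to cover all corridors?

K1, K2, K3, K4 together cover {Z13, Z5, Z4, Z9, Z7, Z14, Z6, Z11, Z12, Z8, Z3, Z10} — every corridor.
No 3 of the 8 camera mounts cover everything (all 56 triples fall short), so 4 is minimum.

4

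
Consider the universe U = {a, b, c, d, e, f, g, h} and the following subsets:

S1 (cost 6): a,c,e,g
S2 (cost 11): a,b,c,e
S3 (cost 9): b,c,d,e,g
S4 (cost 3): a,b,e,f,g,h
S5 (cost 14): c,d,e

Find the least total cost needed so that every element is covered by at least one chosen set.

S3, S4 cover every element at cost 9 + 3 = 12.
Any cover uses at least 2 sets; among all covering selections none totals below 12.

12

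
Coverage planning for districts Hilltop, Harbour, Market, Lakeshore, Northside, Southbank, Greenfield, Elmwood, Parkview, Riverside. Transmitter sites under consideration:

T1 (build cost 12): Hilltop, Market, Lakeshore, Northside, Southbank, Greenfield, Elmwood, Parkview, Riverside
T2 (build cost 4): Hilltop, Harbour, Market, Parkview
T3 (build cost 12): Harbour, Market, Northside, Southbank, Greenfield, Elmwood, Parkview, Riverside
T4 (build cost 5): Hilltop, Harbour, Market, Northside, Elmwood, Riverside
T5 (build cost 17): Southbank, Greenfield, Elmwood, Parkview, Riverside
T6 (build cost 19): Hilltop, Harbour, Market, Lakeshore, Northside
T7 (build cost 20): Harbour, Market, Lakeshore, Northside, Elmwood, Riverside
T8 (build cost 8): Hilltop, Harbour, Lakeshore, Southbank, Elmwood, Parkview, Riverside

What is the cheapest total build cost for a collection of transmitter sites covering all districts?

T1, T2 cover every district at build cost 12 + 4 = 16.
Any cover uses at least 2 transmitter sites; among all covering selections none totals below 16.

16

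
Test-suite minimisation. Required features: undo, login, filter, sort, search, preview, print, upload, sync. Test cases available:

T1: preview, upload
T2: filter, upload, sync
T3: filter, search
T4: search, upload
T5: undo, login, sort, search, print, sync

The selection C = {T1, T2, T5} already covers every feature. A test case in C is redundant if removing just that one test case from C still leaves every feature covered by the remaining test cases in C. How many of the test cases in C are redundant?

Drop T1: preview uncovered — not redundant.
Drop T2: filter uncovered — not redundant.
Drop T5: undo, login, sort, search, … uncovered — not redundant.
None of the test cases in C is redundant.

0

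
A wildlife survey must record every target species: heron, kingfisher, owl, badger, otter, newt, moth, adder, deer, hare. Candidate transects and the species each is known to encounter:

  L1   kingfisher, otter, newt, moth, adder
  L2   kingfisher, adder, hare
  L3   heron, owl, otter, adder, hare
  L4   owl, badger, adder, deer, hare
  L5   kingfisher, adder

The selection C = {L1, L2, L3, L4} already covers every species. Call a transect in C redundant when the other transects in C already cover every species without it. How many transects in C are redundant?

Drop L1: newt, moth uncovered — not redundant.
Drop L2: the rest still cover every species — redundant.
Drop L3: heron uncovered — not redundant.
Drop L4: badger, deer uncovered — not redundant.
1 redundant: L2.

1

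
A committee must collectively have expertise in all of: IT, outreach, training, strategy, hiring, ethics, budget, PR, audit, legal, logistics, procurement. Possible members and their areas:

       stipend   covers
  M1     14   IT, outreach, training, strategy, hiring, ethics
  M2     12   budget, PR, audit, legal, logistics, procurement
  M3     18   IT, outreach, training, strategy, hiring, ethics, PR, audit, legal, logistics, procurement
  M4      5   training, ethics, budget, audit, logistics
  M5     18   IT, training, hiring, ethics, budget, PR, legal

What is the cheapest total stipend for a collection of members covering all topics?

M3, M4 cover every topic at stipend 18 + 5 = 23.
Any cover uses at least 2 members; among all covering selections none totals below 23.

23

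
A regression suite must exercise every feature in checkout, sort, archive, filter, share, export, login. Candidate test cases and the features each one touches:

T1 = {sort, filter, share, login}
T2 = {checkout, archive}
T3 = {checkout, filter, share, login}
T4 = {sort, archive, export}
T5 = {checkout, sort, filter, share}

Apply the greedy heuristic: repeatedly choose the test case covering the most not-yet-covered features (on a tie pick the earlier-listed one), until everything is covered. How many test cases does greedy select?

3

Pick 1: T1 covers 4 new features (sort, filter, share, login).
Pick 2: T2 covers 2 new features (checkout, archive).
Pick 3: T4 covers 1 new features (export).
Greedy uses 3 test cases. (The true minimum is 2.)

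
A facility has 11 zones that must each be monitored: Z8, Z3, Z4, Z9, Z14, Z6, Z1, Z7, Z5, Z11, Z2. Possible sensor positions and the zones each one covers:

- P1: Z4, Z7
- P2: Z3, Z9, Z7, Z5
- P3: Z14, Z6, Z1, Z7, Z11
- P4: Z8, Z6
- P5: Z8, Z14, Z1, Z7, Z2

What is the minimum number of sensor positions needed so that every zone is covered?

4

P1, P2, P3, P5 together cover {Z8, Z3, Z4, Z9, Z14, Z6, Z1, Z7, Z5, Z11, Z2} — every zone.
No 3 of the 5 sensor positions cover everything (all 10 triples fall short), so 4 is minimum.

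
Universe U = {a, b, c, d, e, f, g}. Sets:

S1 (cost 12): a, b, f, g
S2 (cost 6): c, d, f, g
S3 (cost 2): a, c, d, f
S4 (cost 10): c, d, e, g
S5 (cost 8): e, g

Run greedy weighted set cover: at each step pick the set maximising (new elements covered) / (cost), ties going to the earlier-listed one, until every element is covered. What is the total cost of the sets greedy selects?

Pick 1: S3 adds 4 new (a, c, d, f) at cost 2 (ratio 4/2).
Pick 2: S5 adds 2 new (e, g) at cost 8 (ratio 2/8).
Pick 3: S1 adds 1 new (b) at cost 12 (ratio 1/12).
Greedy total cost: 2 + 8 + 12 = 22.

22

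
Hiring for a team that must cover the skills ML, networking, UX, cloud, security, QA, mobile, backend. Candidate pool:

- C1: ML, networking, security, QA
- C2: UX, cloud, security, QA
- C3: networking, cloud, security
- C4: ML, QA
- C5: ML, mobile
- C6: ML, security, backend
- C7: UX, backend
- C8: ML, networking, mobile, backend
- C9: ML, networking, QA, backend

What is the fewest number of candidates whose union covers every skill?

C2, C8 together cover {ML, networking, UX, cloud, security, QA, mobile, backend} — every skill.
No single candidate contains all 8 skills, so 2 is optimal.
Greedy (largest uncovered first) would take C1, C2, C8 — 3 candidates — but 2 suffice.

2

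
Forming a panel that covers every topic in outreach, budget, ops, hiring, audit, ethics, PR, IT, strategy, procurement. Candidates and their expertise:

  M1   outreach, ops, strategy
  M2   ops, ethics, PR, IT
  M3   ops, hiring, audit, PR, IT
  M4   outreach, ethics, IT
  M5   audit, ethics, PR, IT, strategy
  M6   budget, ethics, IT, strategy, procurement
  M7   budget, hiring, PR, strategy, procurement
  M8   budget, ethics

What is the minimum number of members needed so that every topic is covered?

3

M1, M3, M6 together cover {outreach, budget, ops, hiring, audit, ethics, PR, IT, strategy, procurement} — every topic.
No 2 of the 8 members cover everything (all 28 pairs fall short), so 3 is minimum.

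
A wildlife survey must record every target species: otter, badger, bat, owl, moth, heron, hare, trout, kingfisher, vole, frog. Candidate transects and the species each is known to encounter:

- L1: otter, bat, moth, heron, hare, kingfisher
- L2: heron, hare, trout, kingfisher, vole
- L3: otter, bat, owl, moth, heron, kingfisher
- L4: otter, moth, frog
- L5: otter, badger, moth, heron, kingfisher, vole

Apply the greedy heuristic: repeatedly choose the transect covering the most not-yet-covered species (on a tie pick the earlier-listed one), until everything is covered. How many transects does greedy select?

Pick 1: L1 covers 6 new species (otter, bat, moth, heron, hare, kingfisher).
Pick 2: L2 covers 2 new species (trout, vole).
Pick 3: L3 covers 1 new species (owl).
Pick 4: L4 covers 1 new species (frog).
Pick 5: L5 covers 1 new species (badger).
Greedy uses 5 transects. (The true minimum is 4.)

5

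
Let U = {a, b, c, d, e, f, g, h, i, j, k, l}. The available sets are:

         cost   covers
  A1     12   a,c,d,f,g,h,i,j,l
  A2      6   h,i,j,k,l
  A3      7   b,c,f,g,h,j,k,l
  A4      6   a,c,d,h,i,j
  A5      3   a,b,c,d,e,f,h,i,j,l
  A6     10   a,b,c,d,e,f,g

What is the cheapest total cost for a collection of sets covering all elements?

A3, A5 cover every element at cost 7 + 3 = 10.
Any cover uses at least 2 sets; among all covering selections none totals below 10.

10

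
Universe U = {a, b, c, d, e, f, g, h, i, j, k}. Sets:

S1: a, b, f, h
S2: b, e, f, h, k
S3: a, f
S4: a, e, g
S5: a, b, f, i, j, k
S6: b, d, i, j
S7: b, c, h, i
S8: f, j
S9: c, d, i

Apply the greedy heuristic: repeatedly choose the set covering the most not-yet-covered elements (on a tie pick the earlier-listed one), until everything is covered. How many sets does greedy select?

Pick 1: S5 covers 6 new elements (a, b, f, i, j, k).
Pick 2: S2 covers 2 new elements (e, h).
Pick 3: S9 covers 2 new elements (c, d).
Pick 4: S4 covers 1 new elements (g).
Greedy uses 4 sets.

4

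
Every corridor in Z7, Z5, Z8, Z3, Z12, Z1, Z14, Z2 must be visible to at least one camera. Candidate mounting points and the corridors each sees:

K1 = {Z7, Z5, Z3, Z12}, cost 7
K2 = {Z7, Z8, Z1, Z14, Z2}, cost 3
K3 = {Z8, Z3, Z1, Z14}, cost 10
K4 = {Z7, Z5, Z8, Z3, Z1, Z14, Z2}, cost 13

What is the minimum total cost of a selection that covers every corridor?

K1, K2 cover every corridor at cost 7 + 3 = 10.
Any cover uses at least 2 camera mounts; among all covering selections none totals below 10.

10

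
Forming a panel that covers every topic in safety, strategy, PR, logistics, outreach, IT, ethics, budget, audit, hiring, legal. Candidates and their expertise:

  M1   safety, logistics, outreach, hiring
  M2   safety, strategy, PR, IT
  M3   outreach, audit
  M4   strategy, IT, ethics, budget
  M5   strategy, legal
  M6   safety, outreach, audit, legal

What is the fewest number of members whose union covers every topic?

4

M1, M2, M4, M6 together cover {safety, strategy, PR, logistics, outreach, IT, ethics, budget, audit, hiring, legal} — every topic.
No 3 of the 6 members cover everything (all 20 triples fall short), so 4 is minimum.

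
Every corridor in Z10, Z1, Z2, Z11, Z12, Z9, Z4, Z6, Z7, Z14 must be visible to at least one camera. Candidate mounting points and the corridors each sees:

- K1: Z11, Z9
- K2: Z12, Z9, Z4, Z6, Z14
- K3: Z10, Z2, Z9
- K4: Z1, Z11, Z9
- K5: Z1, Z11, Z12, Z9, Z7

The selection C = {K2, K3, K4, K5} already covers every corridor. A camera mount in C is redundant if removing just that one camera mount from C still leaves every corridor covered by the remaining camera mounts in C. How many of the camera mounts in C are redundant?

Drop K2: Z4, Z6, Z14 uncovered — not redundant.
Drop K3: Z10, Z2 uncovered — not redundant.
Drop K4: the rest still cover every corridor — redundant.
Drop K5: Z7 uncovered — not redundant.
1 redundant: K4.

1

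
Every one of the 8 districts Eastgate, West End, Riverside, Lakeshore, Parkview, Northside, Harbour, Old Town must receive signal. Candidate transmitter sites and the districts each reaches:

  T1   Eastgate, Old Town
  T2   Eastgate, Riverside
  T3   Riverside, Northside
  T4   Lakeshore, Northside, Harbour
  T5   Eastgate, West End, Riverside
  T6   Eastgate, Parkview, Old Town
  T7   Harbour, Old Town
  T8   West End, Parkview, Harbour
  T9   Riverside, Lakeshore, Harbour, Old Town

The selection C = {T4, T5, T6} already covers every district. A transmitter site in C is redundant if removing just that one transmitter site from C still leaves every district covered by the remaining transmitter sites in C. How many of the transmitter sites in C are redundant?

Drop T4: Lakeshore, Northside, Harbour uncovered — not redundant.
Drop T5: West End, Riverside uncovered — not redundant.
Drop T6: Parkview, Old Town uncovered — not redundant.
None of the transmitter sites in C is redundant.

0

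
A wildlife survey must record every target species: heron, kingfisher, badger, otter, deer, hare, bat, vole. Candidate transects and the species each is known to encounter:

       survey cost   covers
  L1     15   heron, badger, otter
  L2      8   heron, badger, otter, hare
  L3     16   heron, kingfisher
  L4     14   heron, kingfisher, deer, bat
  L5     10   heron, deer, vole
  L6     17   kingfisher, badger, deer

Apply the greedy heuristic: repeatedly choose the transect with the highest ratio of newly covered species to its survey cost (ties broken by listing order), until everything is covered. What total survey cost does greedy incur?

32

Pick 1: L2 adds 4 new (heron, badger, otter, hare) at survey cost 8 (ratio 4/8).
Pick 2: L4 adds 3 new (kingfisher, deer, bat) at survey cost 14 (ratio 3/14).
Pick 3: L5 adds 1 new (vole) at survey cost 10 (ratio 1/10).
Greedy total survey cost: 8 + 14 + 10 = 32.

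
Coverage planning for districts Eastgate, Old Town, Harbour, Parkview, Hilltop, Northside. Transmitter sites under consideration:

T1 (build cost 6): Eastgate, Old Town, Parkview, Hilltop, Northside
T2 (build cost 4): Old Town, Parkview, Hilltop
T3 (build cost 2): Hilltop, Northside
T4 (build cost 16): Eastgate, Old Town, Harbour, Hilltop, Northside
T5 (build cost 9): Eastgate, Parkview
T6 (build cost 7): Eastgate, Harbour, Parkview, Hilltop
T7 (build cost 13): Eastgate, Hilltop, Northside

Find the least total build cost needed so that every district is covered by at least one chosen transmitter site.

T1, T6 cover every district at build cost 6 + 7 = 13.
Any cover uses at least 2 transmitter sites; among all covering selections none totals below 13.
Greedy by coverage-per-build cost would pick T3, T1, T6 for 15 — worse than the optimum 13.

13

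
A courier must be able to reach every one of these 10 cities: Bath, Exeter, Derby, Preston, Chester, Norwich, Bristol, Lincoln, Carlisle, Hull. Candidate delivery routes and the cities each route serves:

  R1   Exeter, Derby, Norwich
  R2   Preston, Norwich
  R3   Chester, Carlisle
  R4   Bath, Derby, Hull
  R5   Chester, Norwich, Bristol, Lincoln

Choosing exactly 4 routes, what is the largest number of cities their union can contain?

Choosing R1, R2, R4, R5 covers {Bath, Exeter, Derby, Preston, Chester, Norwich, Bristol, Lincoln, Hull} — 9 cities.
No choice of 4 routes does better; here Carlisle is left uncovered.

9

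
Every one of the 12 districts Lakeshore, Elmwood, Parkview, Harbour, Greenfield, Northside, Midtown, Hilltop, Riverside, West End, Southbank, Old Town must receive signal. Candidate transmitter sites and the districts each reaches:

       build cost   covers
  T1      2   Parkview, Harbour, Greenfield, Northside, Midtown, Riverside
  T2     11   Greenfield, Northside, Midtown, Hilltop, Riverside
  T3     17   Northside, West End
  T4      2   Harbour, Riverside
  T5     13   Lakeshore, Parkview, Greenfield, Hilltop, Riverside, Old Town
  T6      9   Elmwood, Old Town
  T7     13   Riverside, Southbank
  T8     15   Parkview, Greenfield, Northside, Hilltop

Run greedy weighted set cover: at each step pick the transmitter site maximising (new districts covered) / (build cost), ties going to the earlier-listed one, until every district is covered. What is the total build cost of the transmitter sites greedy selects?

Pick 1: T1 adds 6 new (Parkview, Harbour, Greenfield, Northside, Midtown, Riverside) at build cost 2 (ratio 6/2).
Pick 2: T5 adds 3 new (Lakeshore, Hilltop, Old Town) at build cost 13 (ratio 3/13).
Pick 3: T6 adds 1 new (Elmwood) at build cost 9 (ratio 1/9).
Pick 4: T7 adds 1 new (Southbank) at build cost 13 (ratio 1/13).
Pick 5: T3 adds 1 new (West End) at build cost 17 (ratio 1/17).
Greedy total build cost: 2 + 13 + 9 + 13 + 17 = 54.

54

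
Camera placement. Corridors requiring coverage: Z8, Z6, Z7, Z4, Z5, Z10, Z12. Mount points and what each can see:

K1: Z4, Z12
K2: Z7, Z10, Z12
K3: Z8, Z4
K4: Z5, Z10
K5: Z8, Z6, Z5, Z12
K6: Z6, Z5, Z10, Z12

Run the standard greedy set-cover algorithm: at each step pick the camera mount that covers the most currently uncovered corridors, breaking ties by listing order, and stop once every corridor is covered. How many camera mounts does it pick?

Pick 1: K5 covers 4 new corridors (Z8, Z6, Z5, Z12).
Pick 2: K2 covers 2 new corridors (Z7, Z10).
Pick 3: K1 covers 1 new corridors (Z4).
Greedy uses 3 camera mounts.

3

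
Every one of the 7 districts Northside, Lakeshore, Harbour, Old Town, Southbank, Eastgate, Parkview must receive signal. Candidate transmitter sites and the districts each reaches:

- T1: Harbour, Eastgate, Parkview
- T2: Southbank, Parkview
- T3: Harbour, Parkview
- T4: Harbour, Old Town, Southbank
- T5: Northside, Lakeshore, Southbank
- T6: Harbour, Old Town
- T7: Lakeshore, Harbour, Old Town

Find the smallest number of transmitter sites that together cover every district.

T1, T4, T5 together cover {Northside, Lakeshore, Harbour, Old Town, Southbank, Eastgate, Parkview} — every district.
No 2 of the 7 transmitter sites cover everything (all 21 pairs fall short), so 3 is minimum.

3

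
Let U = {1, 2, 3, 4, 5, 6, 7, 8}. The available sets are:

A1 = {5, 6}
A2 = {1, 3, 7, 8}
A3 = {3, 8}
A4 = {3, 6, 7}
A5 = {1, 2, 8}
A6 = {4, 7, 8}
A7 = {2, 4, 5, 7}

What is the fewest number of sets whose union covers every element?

3

A1, A2, A7 together cover {1, 2, 3, 4, 5, 6, 7, 8} — every element.
No 2 of the 7 sets cover everything (all 21 pairs fall short), so 3 is minimum.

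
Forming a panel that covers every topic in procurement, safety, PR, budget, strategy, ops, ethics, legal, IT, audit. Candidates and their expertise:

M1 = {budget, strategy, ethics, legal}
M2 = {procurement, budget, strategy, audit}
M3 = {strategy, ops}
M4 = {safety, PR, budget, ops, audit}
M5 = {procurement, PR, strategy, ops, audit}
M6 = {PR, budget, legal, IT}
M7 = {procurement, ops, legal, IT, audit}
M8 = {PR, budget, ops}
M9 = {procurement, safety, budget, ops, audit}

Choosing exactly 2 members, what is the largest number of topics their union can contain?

8

Choosing M1, M4 covers {safety, PR, budget, strategy, ops, ethics, legal, audit} — 8 topics.
No choice of 2 members does better; here procurement, IT are left uncovered.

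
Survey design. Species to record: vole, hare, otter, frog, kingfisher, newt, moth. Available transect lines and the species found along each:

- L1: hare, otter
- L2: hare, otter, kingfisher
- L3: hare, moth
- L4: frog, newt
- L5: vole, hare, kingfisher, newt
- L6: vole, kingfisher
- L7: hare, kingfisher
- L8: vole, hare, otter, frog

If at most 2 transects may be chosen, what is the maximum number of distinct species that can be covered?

Choosing L5, L8 covers {vole, hare, otter, frog, kingfisher, newt} — 6 species.
No choice of 2 transects does better; here moth is left uncovered.

6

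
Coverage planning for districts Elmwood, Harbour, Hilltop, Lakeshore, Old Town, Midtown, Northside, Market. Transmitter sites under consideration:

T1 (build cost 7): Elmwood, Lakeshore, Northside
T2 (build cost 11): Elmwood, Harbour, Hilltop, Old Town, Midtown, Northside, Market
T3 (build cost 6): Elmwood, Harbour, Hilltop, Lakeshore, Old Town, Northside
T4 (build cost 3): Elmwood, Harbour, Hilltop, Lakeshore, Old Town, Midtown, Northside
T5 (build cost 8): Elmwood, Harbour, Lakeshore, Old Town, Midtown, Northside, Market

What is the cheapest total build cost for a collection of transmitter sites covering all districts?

T4, T5 cover every district at build cost 3 + 8 = 11.
Any cover uses at least 2 transmitter sites; among all covering selections none totals below 11.

11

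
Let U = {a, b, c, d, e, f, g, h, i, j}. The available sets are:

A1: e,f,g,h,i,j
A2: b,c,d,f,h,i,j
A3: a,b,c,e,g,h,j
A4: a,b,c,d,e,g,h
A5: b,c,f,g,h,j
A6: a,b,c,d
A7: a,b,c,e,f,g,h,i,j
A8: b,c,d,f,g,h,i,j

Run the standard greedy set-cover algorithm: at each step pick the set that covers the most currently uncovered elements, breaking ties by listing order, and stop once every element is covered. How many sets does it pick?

2

Pick 1: A7 covers 9 new elements (a, b, c, e, f, g, h, i, j).
Pick 2: A2 covers 1 new elements (d).
Greedy uses 2 sets.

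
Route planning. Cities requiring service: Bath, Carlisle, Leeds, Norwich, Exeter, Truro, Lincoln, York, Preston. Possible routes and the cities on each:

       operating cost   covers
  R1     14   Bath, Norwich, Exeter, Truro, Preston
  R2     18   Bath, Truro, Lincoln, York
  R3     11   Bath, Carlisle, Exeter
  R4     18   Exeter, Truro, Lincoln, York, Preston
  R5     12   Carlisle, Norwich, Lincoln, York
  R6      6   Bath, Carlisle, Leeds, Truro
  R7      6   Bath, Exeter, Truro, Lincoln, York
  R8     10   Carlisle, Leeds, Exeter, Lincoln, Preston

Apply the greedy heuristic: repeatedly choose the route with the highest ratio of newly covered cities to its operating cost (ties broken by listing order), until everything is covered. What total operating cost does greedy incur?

26

Pick 1: R7 adds 5 new (Bath, Exeter, Truro, Lincoln, York) at operating cost 6 (ratio 5/6).
Pick 2: R6 adds 2 new (Carlisle, Leeds) at operating cost 6 (ratio 2/6).
Pick 3: R1 adds 2 new (Norwich, Preston) at operating cost 14 (ratio 2/14).
Greedy total operating cost: 6 + 6 + 14 = 26.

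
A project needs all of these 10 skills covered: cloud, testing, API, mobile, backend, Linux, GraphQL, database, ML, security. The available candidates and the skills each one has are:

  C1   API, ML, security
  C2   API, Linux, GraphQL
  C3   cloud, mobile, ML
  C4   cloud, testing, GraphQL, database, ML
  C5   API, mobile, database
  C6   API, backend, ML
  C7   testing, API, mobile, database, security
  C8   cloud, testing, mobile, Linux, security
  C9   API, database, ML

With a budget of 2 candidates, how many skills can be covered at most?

8

Choosing C4, C7 covers {cloud, testing, API, mobile, GraphQL, database, ML, security} — 8 skills.
No choice of 2 candidates does better; here backend, Linux are left uncovered.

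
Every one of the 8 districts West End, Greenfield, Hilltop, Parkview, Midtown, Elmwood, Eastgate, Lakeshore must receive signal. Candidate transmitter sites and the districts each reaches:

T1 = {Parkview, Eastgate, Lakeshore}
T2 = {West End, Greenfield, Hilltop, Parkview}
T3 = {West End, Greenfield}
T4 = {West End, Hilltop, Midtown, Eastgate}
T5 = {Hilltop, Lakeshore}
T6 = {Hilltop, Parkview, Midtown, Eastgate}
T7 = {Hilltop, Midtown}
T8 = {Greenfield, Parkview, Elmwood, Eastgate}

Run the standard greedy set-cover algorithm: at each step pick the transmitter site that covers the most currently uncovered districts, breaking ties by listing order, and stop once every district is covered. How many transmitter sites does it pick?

4

Pick 1: T2 covers 4 new districts (West End, Greenfield, Hilltop, Parkview).
Pick 2: T1 covers 2 new districts (Eastgate, Lakeshore).
Pick 3: T4 covers 1 new districts (Midtown).
Pick 4: T8 covers 1 new districts (Elmwood).
Greedy uses 4 transmitter sites. (The true minimum is 3.)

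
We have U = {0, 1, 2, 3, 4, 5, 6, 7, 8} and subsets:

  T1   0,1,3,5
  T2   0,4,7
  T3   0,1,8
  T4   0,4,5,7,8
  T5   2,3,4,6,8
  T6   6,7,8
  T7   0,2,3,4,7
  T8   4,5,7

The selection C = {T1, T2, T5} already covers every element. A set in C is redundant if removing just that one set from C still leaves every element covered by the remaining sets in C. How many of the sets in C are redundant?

0

Drop T1: 1, 5 uncovered — not redundant.
Drop T2: 7 uncovered — not redundant.
Drop T5: 2, 6, 8 uncovered — not redundant.
None of the sets in C is redundant.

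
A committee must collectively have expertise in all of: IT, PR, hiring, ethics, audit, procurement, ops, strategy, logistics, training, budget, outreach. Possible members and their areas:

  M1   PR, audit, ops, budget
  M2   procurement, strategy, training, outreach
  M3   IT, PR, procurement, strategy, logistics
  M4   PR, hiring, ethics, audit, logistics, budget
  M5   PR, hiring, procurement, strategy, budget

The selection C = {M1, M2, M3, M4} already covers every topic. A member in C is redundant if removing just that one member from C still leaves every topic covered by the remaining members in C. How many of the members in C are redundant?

0

Drop M1: ops uncovered — not redundant.
Drop M2: training, outreach uncovered — not redundant.
Drop M3: IT uncovered — not redundant.
Drop M4: hiring, ethics uncovered — not redundant.
None of the members in C is redundant.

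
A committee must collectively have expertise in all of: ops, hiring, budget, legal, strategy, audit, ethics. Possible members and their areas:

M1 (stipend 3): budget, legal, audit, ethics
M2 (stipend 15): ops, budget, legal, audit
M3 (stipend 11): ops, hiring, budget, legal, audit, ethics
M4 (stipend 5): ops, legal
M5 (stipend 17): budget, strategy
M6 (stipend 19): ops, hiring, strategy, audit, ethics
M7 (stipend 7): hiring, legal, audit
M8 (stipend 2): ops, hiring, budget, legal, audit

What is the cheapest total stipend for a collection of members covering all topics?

M6, M8 cover every topic at stipend 19 + 2 = 21.
Any cover uses at least 2 members; among all covering selections none totals below 21.
Greedy by coverage-per-stipend would pick M8, M1, M5 for 22 — worse than the optimum 21.

21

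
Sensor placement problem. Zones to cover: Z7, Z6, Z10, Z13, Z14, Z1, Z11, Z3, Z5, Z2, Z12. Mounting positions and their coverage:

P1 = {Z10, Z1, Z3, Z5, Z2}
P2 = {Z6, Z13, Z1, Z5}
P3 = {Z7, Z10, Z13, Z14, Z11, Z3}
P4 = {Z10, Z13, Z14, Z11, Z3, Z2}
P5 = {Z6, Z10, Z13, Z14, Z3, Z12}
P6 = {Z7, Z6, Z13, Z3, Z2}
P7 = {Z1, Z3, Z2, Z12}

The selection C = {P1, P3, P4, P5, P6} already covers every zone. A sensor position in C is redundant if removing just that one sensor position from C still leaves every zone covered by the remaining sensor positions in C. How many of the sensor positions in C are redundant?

Drop P1: Z1, Z5 uncovered — not redundant.
Drop P3: the rest still cover every zone — redundant.
Drop P4: the rest still cover every zone — redundant.
Drop P5: Z12 uncovered — not redundant.
Drop P6: the rest still cover every zone — redundant.
3 redundant: P3, P4, P6.

3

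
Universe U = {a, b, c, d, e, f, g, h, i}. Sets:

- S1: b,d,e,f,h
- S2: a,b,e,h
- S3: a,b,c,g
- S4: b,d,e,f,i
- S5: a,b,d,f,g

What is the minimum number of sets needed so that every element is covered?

3

S1, S3, S4 together cover {a, b, c, d, e, f, g, h, i} — every element.
No 2 of the 5 sets cover everything (all 10 pairs fall short), so 3 is minimum.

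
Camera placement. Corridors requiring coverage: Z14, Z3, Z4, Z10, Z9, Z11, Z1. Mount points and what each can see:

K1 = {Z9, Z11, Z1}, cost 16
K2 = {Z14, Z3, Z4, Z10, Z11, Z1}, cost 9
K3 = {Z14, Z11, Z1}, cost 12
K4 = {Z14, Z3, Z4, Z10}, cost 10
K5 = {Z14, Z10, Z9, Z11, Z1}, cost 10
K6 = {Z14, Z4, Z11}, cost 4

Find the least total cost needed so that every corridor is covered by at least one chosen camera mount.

19

K2, K5 cover every corridor at cost 9 + 10 = 19.
Any cover uses at least 2 camera mounts; among all covering selections none totals below 19.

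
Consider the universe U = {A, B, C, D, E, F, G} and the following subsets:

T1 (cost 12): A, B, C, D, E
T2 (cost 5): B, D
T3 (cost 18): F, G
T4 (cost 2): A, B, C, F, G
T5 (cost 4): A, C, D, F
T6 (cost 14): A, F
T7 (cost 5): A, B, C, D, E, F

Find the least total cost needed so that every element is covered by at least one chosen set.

T4, T7 cover every element at cost 2 + 5 = 7.
Any cover uses at least 2 sets; among all covering selections none totals below 7.

7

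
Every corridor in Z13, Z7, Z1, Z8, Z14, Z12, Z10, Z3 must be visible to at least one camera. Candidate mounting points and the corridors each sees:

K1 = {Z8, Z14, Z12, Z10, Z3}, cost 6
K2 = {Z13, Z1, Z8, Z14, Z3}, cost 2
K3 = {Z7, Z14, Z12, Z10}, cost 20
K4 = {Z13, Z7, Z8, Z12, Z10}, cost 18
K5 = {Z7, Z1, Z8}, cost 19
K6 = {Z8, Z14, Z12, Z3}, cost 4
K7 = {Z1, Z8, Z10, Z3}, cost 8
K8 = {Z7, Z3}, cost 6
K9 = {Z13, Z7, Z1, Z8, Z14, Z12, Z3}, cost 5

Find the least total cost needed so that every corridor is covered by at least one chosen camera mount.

11

K1, K9 cover every corridor at cost 6 + 5 = 11.
Any cover uses at least 2 camera mounts; among all covering selections none totals below 11.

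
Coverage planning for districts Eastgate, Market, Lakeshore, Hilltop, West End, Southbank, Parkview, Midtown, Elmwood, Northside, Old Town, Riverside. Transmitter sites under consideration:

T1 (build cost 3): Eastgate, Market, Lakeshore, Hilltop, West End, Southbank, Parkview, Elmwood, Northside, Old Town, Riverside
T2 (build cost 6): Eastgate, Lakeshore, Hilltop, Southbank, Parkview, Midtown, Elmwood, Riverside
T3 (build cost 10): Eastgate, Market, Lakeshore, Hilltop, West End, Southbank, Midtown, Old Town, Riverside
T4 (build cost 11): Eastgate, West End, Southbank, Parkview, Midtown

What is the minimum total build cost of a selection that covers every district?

T1, T2 cover every district at build cost 3 + 6 = 9.
Any cover uses at least 2 transmitter sites; among all covering selections none totals below 9.

9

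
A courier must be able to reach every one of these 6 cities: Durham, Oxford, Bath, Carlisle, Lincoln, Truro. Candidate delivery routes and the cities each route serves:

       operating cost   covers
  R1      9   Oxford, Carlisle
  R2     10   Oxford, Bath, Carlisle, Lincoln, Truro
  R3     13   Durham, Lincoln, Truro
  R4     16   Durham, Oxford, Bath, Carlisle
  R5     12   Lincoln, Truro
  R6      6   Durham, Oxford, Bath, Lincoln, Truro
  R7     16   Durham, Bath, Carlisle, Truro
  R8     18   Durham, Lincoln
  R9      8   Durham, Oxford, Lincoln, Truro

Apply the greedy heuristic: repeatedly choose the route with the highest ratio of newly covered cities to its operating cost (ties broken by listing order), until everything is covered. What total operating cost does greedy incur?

15

Pick 1: R6 adds 5 new (Durham, Oxford, Bath, Lincoln, Truro) at operating cost 6 (ratio 5/6).
Pick 2: R1 adds 1 new (Carlisle) at operating cost 9 (ratio 1/9).
Greedy total operating cost: 6 + 9 = 15.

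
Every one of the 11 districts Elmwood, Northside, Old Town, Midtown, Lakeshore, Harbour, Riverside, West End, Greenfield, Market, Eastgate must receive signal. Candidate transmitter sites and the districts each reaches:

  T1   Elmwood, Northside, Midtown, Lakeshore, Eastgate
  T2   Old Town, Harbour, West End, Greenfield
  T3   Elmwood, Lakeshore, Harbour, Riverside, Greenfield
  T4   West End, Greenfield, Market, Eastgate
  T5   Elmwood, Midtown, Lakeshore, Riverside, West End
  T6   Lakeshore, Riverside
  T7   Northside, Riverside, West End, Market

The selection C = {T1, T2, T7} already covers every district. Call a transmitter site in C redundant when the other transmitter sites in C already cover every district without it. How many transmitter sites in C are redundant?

0

Drop T1: Elmwood, Midtown, Lakeshore, Eastgate uncovered — not redundant.
Drop T2: Old Town, Harbour, Greenfield uncovered — not redundant.
Drop T7: Riverside, Market uncovered — not redundant.
None of the transmitter sites in C is redundant.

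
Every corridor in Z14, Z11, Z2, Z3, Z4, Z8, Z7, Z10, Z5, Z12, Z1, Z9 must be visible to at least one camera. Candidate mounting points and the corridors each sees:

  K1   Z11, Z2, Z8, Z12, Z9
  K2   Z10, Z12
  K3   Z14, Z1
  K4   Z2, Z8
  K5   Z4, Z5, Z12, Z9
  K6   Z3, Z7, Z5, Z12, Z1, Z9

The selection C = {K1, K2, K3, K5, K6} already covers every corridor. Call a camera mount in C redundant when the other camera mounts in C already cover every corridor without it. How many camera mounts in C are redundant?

Drop K1: Z11, Z2, Z8 uncovered — not redundant.
Drop K2: Z10 uncovered — not redundant.
Drop K3: Z14 uncovered — not redundant.
Drop K5: Z4 uncovered — not redundant.
Drop K6: Z3, Z7 uncovered — not redundant.
None of the camera mounts in C is redundant.

0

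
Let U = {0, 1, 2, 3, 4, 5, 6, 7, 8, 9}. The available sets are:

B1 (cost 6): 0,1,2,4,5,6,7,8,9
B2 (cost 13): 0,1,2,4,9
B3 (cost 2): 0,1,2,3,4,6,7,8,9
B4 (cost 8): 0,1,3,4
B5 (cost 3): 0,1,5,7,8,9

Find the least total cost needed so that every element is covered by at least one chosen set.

B3, B5 cover every element at cost 2 + 3 = 5.
Any cover uses at least 2 sets; among all covering selections none totals below 5.

5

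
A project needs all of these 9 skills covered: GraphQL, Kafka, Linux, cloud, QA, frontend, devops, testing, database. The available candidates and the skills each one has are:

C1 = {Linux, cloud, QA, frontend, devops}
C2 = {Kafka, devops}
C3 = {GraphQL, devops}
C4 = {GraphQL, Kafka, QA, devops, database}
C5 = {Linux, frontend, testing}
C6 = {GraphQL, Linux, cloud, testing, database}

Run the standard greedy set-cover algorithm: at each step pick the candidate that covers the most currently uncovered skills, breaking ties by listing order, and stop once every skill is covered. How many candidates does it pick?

3

Pick 1: C1 covers 5 new skills (Linux, cloud, QA, frontend, devops).
Pick 2: C4 covers 3 new skills (GraphQL, Kafka, database).
Pick 3: C5 covers 1 new skills (testing).
Greedy uses 3 candidates.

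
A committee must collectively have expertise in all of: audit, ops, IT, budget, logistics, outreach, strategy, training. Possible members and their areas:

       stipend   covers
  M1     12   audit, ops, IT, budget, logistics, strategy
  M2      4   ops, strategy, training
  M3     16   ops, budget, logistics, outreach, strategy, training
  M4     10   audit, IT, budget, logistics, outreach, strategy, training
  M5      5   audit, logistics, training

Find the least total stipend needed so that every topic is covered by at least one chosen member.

M2, M4 cover every topic at stipend 4 + 10 = 14.
Any cover uses at least 2 members; among all covering selections none totals below 14.

14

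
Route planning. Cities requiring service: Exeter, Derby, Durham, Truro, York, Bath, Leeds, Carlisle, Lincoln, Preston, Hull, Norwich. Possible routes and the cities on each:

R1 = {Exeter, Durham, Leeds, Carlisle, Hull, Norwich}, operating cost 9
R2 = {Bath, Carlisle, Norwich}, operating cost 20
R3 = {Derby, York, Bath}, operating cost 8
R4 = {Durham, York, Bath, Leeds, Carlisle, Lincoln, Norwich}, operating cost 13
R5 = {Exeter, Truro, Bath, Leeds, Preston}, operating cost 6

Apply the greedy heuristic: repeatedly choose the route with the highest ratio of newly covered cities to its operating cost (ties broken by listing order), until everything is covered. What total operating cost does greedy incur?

36

Pick 1: R5 adds 5 new (Exeter, Truro, Bath, Leeds, Preston) at operating cost 6 (ratio 5/6).
Pick 2: R1 adds 4 new (Durham, Carlisle, Hull, Norwich) at operating cost 9 (ratio 4/9).
Pick 3: R3 adds 2 new (Derby, York) at operating cost 8 (ratio 2/8).
Pick 4: R4 adds 1 new (Lincoln) at operating cost 13 (ratio 1/13).
Greedy total operating cost: 6 + 9 + 8 + 13 = 36.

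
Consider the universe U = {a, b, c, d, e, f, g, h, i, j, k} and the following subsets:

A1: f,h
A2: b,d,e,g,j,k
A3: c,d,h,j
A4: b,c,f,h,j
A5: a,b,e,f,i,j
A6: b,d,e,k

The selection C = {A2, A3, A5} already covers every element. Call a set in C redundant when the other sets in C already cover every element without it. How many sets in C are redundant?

0

Drop A2: g, k uncovered — not redundant.
Drop A3: c, h uncovered — not redundant.
Drop A5: a, f, i uncovered — not redundant.
None of the sets in C is redundant.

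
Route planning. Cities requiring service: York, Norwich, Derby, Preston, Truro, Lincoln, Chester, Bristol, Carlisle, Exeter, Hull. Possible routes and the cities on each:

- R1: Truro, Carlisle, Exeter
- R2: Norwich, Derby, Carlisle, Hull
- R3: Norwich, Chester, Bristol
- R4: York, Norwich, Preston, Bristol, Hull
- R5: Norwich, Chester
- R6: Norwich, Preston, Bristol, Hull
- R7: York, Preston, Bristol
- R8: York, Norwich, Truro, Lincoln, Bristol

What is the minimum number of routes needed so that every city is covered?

R1, R2, R3, R4, R8 together cover {York, Norwich, Derby, Preston, Truro, Lincoln, Chester, Bristol, Carlisle, Exeter, Hull} — every city.
No 4 of the 8 routes cover everything (all 70 size-4 selections fall short), so 5 is minimum.

5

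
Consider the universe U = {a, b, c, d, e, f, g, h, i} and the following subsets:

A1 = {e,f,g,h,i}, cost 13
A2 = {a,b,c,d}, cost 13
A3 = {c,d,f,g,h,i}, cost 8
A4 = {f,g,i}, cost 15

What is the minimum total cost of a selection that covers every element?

A1, A2 cover every element at cost 13 + 13 = 26.
Any cover uses at least 2 sets; among all covering selections none totals below 26.

26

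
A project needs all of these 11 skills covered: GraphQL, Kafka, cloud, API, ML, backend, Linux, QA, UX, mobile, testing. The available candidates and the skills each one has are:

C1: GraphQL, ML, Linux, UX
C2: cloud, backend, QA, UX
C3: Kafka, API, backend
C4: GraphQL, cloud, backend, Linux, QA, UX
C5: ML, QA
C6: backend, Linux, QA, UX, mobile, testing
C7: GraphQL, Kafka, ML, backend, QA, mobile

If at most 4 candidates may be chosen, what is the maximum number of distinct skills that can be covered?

11

Choosing C1, C2, C3, C6 covers {GraphQL, Kafka, cloud, API, ML, backend, Linux, QA, UX, mobile, testing} — 11 skills.
That is all 11 skills.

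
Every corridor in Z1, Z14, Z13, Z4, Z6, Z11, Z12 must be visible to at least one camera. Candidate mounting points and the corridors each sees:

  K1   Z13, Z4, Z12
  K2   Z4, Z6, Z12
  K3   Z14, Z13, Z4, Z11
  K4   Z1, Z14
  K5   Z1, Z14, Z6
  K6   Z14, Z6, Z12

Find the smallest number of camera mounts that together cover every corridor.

3

K1, K3, K5 together cover {Z1, Z14, Z13, Z4, Z6, Z11, Z12} — every corridor.
No 2 of the 6 camera mounts cover everything (all 15 pairs fall short), so 3 is minimum.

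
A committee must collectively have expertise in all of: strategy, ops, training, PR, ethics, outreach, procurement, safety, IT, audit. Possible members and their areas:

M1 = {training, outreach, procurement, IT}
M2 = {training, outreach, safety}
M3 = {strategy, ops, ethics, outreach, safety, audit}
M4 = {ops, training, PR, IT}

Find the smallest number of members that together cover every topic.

3

M1, M3, M4 together cover {strategy, ops, training, PR, ethics, outreach, procurement, safety, IT, audit} — every topic.
No 2 of the 4 members cover everything (all 6 pairs fall short), so 3 is minimum.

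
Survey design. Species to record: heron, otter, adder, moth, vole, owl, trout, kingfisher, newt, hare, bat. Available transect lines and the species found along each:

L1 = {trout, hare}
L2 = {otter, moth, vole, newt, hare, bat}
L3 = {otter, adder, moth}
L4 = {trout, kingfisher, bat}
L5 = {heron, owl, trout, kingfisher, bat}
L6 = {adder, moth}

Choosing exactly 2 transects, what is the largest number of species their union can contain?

Choosing L2, L5 covers {heron, otter, moth, vole, owl, trout, kingfisher, newt, hare, bat} — 10 species.
No choice of 2 transects does better; here adder is left uncovered.

10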